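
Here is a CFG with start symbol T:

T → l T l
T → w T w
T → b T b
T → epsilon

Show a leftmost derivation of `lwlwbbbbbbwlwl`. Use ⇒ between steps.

T ⇒ lTl ⇒ lwTwl ⇒ lwlTlwl ⇒ lwlwTwlwl ⇒ lwlwbTbwlwl ⇒ lwlwbbTbbwlwl ⇒ lwlwbbbTbbbwlwl ⇒ lwlwbbbbbbwlwl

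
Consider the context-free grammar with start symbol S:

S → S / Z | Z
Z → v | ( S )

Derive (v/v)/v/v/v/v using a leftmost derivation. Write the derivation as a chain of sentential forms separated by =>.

S => S/Z => S/Z/Z => S/Z/Z/Z => S/Z/Z/Z/Z => Z/Z/Z/Z/Z => (S)/Z/Z/Z/Z => (S/Z)/Z/Z/Z/Z => (Z/Z)/Z/Z/Z/Z => (v/Z)/Z/Z/Z/Z => (v/v)/Z/Z/Z/Z => (v/v)/v/Z/Z/Z => (v/v)/v/v/Z/Z => (v/v)/v/v/v/Z => (v/v)/v/v/v/v

S => S/Z   [S → S / Z]
S/Z => S/Z/Z   [S → S / Z]
S/Z/Z => S/Z/Z/Z   [S → S / Z]
S/Z/Z/Z => S/Z/Z/Z/Z   [S → S / Z]
S/Z/Z/Z/Z => Z/Z/Z/Z/Z   [S → Z]
Z/Z/Z/Z/Z => (S)/Z/Z/Z/Z   [Z → ( S )]
(S)/Z/Z/Z/Z => (S/Z)/Z/Z/Z/Z   [S → S / Z]
(S/Z)/Z/Z/Z/Z => (Z/Z)/Z/Z/Z/Z   [S → Z]
(Z/Z)/Z/Z/Z/Z => (v/Z)/Z/Z/Z/Z   [Z → v]
(v/Z)/Z/Z/Z/Z => (v/v)/Z/Z/Z/Z   [Z → v]
(v/v)/Z/Z/Z/Z => (v/v)/v/Z/Z/Z   [Z → v]
(v/v)/v/Z/Z/Z => (v/v)/v/v/Z/Z   [Z → v]
(v/v)/v/v/Z/Z => (v/v)/v/v/v/Z   [Z → v]
(v/v)/v/v/v/Z => (v/v)/v/v/v/v   [Z → v]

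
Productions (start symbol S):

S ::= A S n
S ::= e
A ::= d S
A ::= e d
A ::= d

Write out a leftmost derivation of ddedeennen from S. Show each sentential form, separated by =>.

S => ASn => dSSn => dASnSn => ddSSnSn => ddeSnSn => ddeASnnSn => ddedSSnnSn => ddedeSnnSn => ddedeennSn => ddedeennen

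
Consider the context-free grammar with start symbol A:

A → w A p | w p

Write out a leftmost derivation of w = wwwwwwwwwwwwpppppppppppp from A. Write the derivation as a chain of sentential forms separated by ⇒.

A⇒wAp⇒wwApp⇒wwwAppp⇒wwwwApppp⇒wwwwwAppppp⇒wwwwwwApppppp⇒wwwwwwwAppppppp⇒wwwwwwwwApppppppp⇒wwwwwwwwwAppppppppp⇒wwwwwwwwwwApppppppppp⇒wwwwwwwwwwwAppppppppppp⇒wwwwwwwwwwwwpppppppppppp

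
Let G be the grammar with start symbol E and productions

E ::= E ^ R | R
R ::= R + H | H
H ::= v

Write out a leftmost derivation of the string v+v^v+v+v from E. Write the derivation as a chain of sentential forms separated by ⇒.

E ⇒ E^R   [E ::= E ^ R]
E^R ⇒ R^R   [E ::= R]
R^R ⇒ R+H^R   [R ::= R + H]
R+H^R ⇒ H+H^R   [R ::= H]
H+H^R ⇒ v+H^R   [H ::= v]
v+H^R ⇒ v+v^R   [H ::= v]
v+v^R ⇒ v+v^R+H   [R ::= R + H]
v+v^R+H ⇒ v+v^R+H+H   [R ::= R + H]
v+v^R+H+H ⇒ v+v^H+H+H   [R ::= H]
v+v^H+H+H ⇒ v+v^v+H+H   [H ::= v]
v+v^v+H+H ⇒ v+v^v+v+H   [H ::= v]
v+v^v+v+H ⇒ v+v^v+v+v   [H ::= v]

E ⇒ E^R ⇒ R^R ⇒ R+H^R ⇒ H+H^R ⇒ v+H^R ⇒ v+v^R ⇒ v+v^R+H ⇒ v+v^R+H+H ⇒ v+v^H+H+H ⇒ v+v^v+H+H ⇒ v+v^v+v+H ⇒ v+v^v+v+v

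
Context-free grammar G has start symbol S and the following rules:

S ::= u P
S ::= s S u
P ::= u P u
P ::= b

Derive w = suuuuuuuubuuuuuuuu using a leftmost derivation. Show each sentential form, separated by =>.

S => sSu => suPu => suuPuu => suuuPuuu => suuuuPuuuu => suuuuuPuuuuu => suuuuuuPuuuuuu => suuuuuuuPuuuuuuu => suuuuuuuuPuuuuuuuu => suuuuuuuubuuuuuuuu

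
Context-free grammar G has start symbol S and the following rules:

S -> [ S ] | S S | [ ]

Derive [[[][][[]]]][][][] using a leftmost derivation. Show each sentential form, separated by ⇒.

S⇒SS⇒SSS⇒SSSS⇒[S]SSS⇒[[S]]SSS⇒[[SS]]SSS⇒[[SSS]]SSS⇒[[[]SS]]SSS⇒[[[][]S]]SSS⇒[[[][][S]]]SSS⇒[[[][][[]]]]SSS⇒[[[][][[]]]][]SS⇒[[[][][[]]]][][]S⇒[[[][][[]]]][][][]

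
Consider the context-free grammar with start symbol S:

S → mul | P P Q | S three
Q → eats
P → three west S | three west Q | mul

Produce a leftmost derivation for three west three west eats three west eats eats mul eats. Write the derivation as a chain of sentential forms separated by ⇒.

S ⇒ P P Q ⇒ three west S P Q ⇒ three west P P Q P Q ⇒ three west three west Q P Q P Q ⇒ three west three west eats P Q P Q ⇒ three west three west eats three west Q Q P Q ⇒ three west three west eats three west eats Q P Q ⇒ three west three west eats three west eats eats P Q ⇒ three west three west eats three west eats eats mul Q ⇒ three west three west eats three west eats eats mul eats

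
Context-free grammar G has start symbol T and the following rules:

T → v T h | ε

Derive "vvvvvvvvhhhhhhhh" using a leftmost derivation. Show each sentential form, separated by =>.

T=>vTh=>vvThh=>vvvThhh=>vvvvThhhh=>vvvvvThhhhh=>vvvvvvThhhhhh=>vvvvvvvThhhhhhh=>vvvvvvvvThhhhhhhh=>vvvvvvvvhhhhhhhh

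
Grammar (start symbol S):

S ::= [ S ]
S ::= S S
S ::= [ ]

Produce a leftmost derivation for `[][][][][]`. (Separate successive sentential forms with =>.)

S=>SS=>SSS=>SSSS=>SSSSS=>[]SSSS=>[][]SSS=>[][][]SS=>[][][][]S=>[][][][][]

S => SS   [S ::= S S]
SS => SSS   [S ::= S S]
SSS => SSSS   [S ::= S S]
SSSS => SSSSS   [S ::= S S]
SSSSS => []SSSS   [S ::= [ ]]
[]SSSS => [][]SSS   [S ::= [ ]]
[][]SSS => [][][]SS   [S ::= [ ]]
[][][]SS => [][][][]S   [S ::= [ ]]
[][][][]S => [][][][][]   [S ::= [ ]]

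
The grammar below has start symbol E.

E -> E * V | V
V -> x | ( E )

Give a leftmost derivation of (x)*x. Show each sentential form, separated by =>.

E=>E*V=>V*V=>(E)*V=>(V)*V=>(x)*V=>(x)*x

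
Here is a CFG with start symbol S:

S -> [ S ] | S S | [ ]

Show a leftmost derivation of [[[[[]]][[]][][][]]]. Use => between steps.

S => [S]   [S -> [ S ]]
[S] => [[S]]   [S -> [ S ]]
[[S]] => [[SS]]   [S -> S S]
[[SS]] => [[SSS]]   [S -> S S]
[[SSS]] => [[SSSS]]   [S -> S S]
[[SSSS]] => [[[S]SSS]]   [S -> [ S ]]
[[[S]SSS]] => [[[[S]]SSS]]   [S -> [ S ]]
[[[[S]]SSS]] => [[[[[]]]SSS]]   [S -> [ ]]
[[[[[]]]SSS]] => [[[[[]]]SSSS]]   [S -> S S]
[[[[[]]]SSSS]] => [[[[[]]][S]SSS]]   [S -> [ S ]]
[[[[[]]][S]SSS]] => [[[[[]]][[]]SSS]]   [S -> [ ]]
[[[[[]]][[]]SSS]] => [[[[[]]][[]][]SS]]   [S -> [ ]]
[[[[[]]][[]][]SS]] => [[[[[]]][[]][][]S]]   [S -> [ ]]
[[[[[]]][[]][][]S]] => [[[[[]]][[]][][][]]]   [S -> [ ]]

S=>[S]=>[[S]]=>[[SS]]=>[[SSS]]=>[[SSSS]]=>[[[S]SSS]]=>[[[[S]]SSS]]=>[[[[[]]]SSS]]=>[[[[[]]]SSSS]]=>[[[[[]]][S]SSS]]=>[[[[[]]][[]]SSS]]=>[[[[[]]][[]][]SS]]=>[[[[[]]][[]][][]S]]=>[[[[[]]][[]][][][]]]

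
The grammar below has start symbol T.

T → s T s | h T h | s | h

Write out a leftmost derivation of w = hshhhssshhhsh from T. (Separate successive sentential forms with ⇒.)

T ⇒ hTh ⇒ hsTsh ⇒ hshThsh ⇒ hshhThhsh ⇒ hshhhThhhsh ⇒ hshhhsTshhhsh ⇒ hshhhssshhhsh

T ⇒ hTh   [T → h T h]
hTh ⇒ hsTsh   [T → s T s]
hsTsh ⇒ hshThsh   [T → h T h]
hshThsh ⇒ hshhThhsh   [T → h T h]
hshhThhsh ⇒ hshhhThhhsh   [T → h T h]
hshhhThhhsh ⇒ hshhhsTshhhsh   [T → s T s]
hshhhsTshhhsh ⇒ hshhhssshhhsh   [T → s]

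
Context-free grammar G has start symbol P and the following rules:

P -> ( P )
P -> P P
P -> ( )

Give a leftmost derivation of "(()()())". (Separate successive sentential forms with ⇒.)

P ⇒ (P) ⇒ (PP) ⇒ (PPP) ⇒ (()PP) ⇒ (()()P) ⇒ (()()())

P ⇒ (P)   [P -> ( P )]
(P) ⇒ (PP)   [P -> P P]
(PP) ⇒ (PPP)   [P -> P P]
(PPP) ⇒ (()PP)   [P -> ( )]
(()PP) ⇒ (()()P)   [P -> ( )]
(()()P) ⇒ (()()())   [P -> ( )]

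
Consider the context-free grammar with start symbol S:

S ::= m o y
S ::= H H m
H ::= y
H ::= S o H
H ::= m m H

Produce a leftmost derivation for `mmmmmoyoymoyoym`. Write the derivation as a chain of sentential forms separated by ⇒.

S ⇒ HHm   [S ::= H H m]
HHm ⇒ mmHHm   [H ::= m m H]
mmHHm ⇒ mmmmHHm   [H ::= m m H]
mmmmHHm ⇒ mmmmSoHHm   [H ::= S o H]
mmmmSoHHm ⇒ mmmmmoyoHHm   [S ::= m o y]
mmmmmoyoHHm ⇒ mmmmmoyoyHm   [H ::= y]
mmmmmoyoyHm ⇒ mmmmmoyoySoHm   [H ::= S o H]
mmmmmoyoySoHm ⇒ mmmmmoyoymoyoHm   [S ::= m o y]
mmmmmoyoymoyoHm ⇒ mmmmmoyoymoyoym   [H ::= y]

S⇒HHm⇒mmHHm⇒mmmmHHm⇒mmmmSoHHm⇒mmmmmoyoHHm⇒mmmmmoyoyHm⇒mmmmmoyoySoHm⇒mmmmmoyoymoyoHm⇒mmmmmoyoymoyoym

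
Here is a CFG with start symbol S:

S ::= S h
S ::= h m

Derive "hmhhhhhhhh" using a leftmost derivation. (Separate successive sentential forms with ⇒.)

S ⇒ Sh   [S ::= S h]
Sh ⇒ Shh   [S ::= S h]
Shh ⇒ Shhh   [S ::= S h]
Shhh ⇒ Shhhh   [S ::= S h]
Shhhh ⇒ Shhhhh   [S ::= S h]
Shhhhh ⇒ Shhhhhh   [S ::= S h]
Shhhhhh ⇒ Shhhhhhh   [S ::= S h]
Shhhhhhh ⇒ Shhhhhhhh   [S ::= S h]
Shhhhhhhh ⇒ hmhhhhhhhh   [S ::= h m]

S ⇒ Sh ⇒ Shh ⇒ Shhh ⇒ Shhhh ⇒ Shhhhh ⇒ Shhhhhh ⇒ Shhhhhhh ⇒ Shhhhhhhh ⇒ hmhhhhhhhh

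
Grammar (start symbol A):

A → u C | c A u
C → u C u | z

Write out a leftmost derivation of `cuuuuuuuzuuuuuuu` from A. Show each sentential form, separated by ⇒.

A ⇒ cAu   [A → c A u]
cAu ⇒ cuCu   [A → u C]
cuCu ⇒ cuuCuu   [C → u C u]
cuuCuu ⇒ cuuuCuuu   [C → u C u]
cuuuCuuu ⇒ cuuuuCuuuu   [C → u C u]
cuuuuCuuuu ⇒ cuuuuuCuuuuu   [C → u C u]
cuuuuuCuuuuu ⇒ cuuuuuuCuuuuuu   [C → u C u]
cuuuuuuCuuuuuu ⇒ cuuuuuuuCuuuuuuu   [C → u C u]
cuuuuuuuCuuuuuuu ⇒ cuuuuuuuzuuuuuuu   [C → z]

A ⇒ cAu ⇒ cuCu ⇒ cuuCuu ⇒ cuuuCuuu ⇒ cuuuuCuuuu ⇒ cuuuuuCuuuuu ⇒ cuuuuuuCuuuuuu ⇒ cuuuuuuuCuuuuuuu ⇒ cuuuuuuuzuuuuuuu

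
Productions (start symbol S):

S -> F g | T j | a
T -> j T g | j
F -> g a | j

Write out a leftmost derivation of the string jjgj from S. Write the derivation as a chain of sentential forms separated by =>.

S=>Tj=>jTgj=>jjgj

S => Tj   [S -> T j]
Tj => jTgj   [T -> j T g]
jTgj => jjgj   [T -> j]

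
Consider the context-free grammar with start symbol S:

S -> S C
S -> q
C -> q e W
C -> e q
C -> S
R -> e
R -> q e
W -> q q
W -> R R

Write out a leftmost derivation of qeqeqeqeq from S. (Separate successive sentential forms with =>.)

S => SC   [S -> S C]
SC => SCC   [S -> S C]
SCC => SCCC   [S -> S C]
SCCC => SCCCC   [S -> S C]
SCCCC => qCCCC   [S -> q]
qCCCC => qeqCCC   [C -> e q]
qeqCCC => qeqeqCC   [C -> e q]
qeqeqCC => qeqeqeqC   [C -> e q]
qeqeqeqC => qeqeqeqeq   [C -> e q]

S => SC => SCC => SCCC => SCCCC => qCCCC => qeqCCC => qeqeqCC => qeqeqeqC => qeqeqeqeq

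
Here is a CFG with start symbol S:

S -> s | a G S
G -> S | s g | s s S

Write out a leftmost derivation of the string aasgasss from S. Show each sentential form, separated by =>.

S => aGS => aSS => aaGSS => aasgSS => aasgaGSS => aasgaSSS => aasgasSS => aasgassS => aasgasss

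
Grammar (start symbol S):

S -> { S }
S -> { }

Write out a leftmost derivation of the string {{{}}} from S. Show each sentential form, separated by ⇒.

S ⇒ {S} ⇒ {{S}} ⇒ {{{}}}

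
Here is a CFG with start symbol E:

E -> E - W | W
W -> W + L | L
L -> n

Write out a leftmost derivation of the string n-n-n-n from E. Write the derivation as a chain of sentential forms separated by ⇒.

E ⇒ E-W   [E -> E - W]
E-W ⇒ E-W-W   [E -> E - W]
E-W-W ⇒ E-W-W-W   [E -> E - W]
E-W-W-W ⇒ W-W-W-W   [E -> W]
W-W-W-W ⇒ L-W-W-W   [W -> L]
L-W-W-W ⇒ n-W-W-W   [L -> n]
n-W-W-W ⇒ n-L-W-W   [W -> L]
n-L-W-W ⇒ n-n-W-W   [L -> n]
n-n-W-W ⇒ n-n-L-W   [W -> L]
n-n-L-W ⇒ n-n-n-W   [L -> n]
n-n-n-W ⇒ n-n-n-L   [W -> L]
n-n-n-L ⇒ n-n-n-n   [L -> n]

E ⇒ E-W ⇒ E-W-W ⇒ E-W-W-W ⇒ W-W-W-W ⇒ L-W-W-W ⇒ n-W-W-W ⇒ n-L-W-W ⇒ n-n-W-W ⇒ n-n-L-W ⇒ n-n-n-W ⇒ n-n-n-L ⇒ n-n-n-n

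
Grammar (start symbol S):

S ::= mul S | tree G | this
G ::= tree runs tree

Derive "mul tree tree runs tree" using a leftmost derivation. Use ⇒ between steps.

S ⇒ mul S ⇒ mul tree G ⇒ mul tree tree runs tree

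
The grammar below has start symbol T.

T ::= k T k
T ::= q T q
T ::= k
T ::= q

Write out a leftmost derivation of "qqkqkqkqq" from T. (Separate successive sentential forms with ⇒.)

T ⇒ qTq ⇒ qqTqq ⇒ qqkTkqq ⇒ qqkqTqkqq ⇒ qqkqkqkqq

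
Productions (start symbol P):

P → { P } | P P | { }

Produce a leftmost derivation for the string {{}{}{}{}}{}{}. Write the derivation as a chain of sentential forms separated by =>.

P => PP => PPP => {P}PP => {PP}PP => {PPP}PP => {PPPP}PP => {{}PPP}PP => {{}{}PP}PP => {{}{}{}P}PP => {{}{}{}{}}PP => {{}{}{}{}}{}P => {{}{}{}{}}{}{}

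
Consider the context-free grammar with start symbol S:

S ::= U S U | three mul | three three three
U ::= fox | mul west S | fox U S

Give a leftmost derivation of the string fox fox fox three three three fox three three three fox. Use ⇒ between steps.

S ⇒ U S U   [S ::= U S U]
U S U ⇒ fox U S S U   [U ::= fox U S]
fox U S S U ⇒ fox fox S S U   [U ::= fox]
fox fox S S U ⇒ fox fox U S U S U   [S ::= U S U]
fox fox U S U S U ⇒ fox fox fox S U S U   [U ::= fox]
fox fox fox S U S U ⇒ fox fox fox three three three U S U   [S ::= three three three]
fox fox fox three three three U S U ⇒ fox fox fox three three three fox S U   [U ::= fox]
fox fox fox three three three fox S U ⇒ fox fox fox three three three fox three three three U   [S ::= three three three]
fox fox fox three three three fox three three three U ⇒ fox fox fox three three three fox three three three fox   [U ::= fox]

S ⇒ U S U ⇒ fox U S S U ⇒ fox fox S S U ⇒ fox fox U S U S U ⇒ fox fox fox S U S U ⇒ fox fox fox three three three U S U ⇒ fox fox fox three three three fox S U ⇒ fox fox fox three three three fox three three three U ⇒ fox fox fox three three three fox three three three fox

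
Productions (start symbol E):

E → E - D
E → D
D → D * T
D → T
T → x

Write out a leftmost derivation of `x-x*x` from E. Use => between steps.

E => E-D   [E → E - D]
E-D => D-D   [E → D]
D-D => T-D   [D → T]
T-D => x-D   [T → x]
x-D => x-D*T   [D → D * T]
x-D*T => x-T*T   [D → T]
x-T*T => x-x*T   [T → x]
x-x*T => x-x*x   [T → x]

E => E-D => D-D => T-D => x-D => x-D*T => x-T*T => x-x*T => x-x*x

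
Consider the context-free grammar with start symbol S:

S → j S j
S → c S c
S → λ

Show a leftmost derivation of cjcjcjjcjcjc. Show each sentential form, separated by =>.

S=>cSc=>cjSjc=>cjcScjc=>cjcjSjcjc=>cjcjcScjcjc=>cjcjcjSjcjcjc=>cjcjcjjcjcjc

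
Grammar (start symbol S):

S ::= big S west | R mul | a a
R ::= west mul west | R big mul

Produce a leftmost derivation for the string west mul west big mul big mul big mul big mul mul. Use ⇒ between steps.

S ⇒ R mul ⇒ R big mul mul ⇒ R big mul big mul mul ⇒ R big mul big mul big mul mul ⇒ R big mul big mul big mul big mul mul ⇒ west mul west big mul big mul big mul big mul mul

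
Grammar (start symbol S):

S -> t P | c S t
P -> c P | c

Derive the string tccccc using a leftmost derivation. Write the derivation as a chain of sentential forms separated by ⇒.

S⇒tP⇒tcP⇒tccP⇒tcccP⇒tccccP⇒tccccc

S ⇒ tP   [S -> t P]
tP ⇒ tcP   [P -> c P]
tcP ⇒ tccP   [P -> c P]
tccP ⇒ tcccP   [P -> c P]
tcccP ⇒ tccccP   [P -> c P]
tccccP ⇒ tccccc   [P -> c]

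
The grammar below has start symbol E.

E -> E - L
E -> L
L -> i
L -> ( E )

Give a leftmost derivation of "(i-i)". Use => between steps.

E => L   [E -> L]
L => (E)   [L -> ( E )]
(E) => (E-L)   [E -> E - L]
(E-L) => (L-L)   [E -> L]
(L-L) => (i-L)   [L -> i]
(i-L) => (i-i)   [L -> i]

E => L => (E) => (E-L) => (L-L) => (i-L) => (i-i)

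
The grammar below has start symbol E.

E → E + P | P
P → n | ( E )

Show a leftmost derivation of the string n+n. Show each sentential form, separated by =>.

E => E+P   [E → E + P]
E+P => P+P   [E → P]
P+P => n+P   [P → n]
n+P => n+n   [P → n]

E => E+P => P+P => n+P => n+n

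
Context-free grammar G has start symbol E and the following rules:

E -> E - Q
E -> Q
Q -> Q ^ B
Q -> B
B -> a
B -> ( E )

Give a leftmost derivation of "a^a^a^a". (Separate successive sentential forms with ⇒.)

E ⇒ Q ⇒ Q^B ⇒ Q^B^B ⇒ Q^B^B^B ⇒ B^B^B^B ⇒ a^B^B^B ⇒ a^a^B^B ⇒ a^a^a^B ⇒ a^a^a^a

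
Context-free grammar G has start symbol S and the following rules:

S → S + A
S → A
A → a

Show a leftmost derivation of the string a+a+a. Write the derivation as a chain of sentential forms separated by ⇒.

S⇒S+A⇒S+A+A⇒A+A+A⇒a+A+A⇒a+a+A⇒a+a+a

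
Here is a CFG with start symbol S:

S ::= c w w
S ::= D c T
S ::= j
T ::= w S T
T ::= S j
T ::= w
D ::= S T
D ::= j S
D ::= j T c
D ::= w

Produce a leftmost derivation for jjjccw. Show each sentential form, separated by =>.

S => DcT   [S ::= D c T]
DcT => jTccT   [D ::= j T c]
jTccT => jSjccT   [T ::= S j]
jSjccT => jjjccT   [S ::= j]
jjjccT => jjjccw   [T ::= w]

S=>DcT=>jTccT=>jSjccT=>jjjccT=>jjjccw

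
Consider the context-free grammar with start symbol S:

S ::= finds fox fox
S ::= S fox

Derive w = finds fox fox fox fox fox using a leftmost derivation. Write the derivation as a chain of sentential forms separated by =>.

S => S fox => S fox fox => S fox fox fox => finds fox fox fox fox fox

S => S fox   [S ::= S fox]
S fox => S fox fox   [S ::= S fox]
S fox fox => S fox fox fox   [S ::= S fox]
S fox fox fox => finds fox fox fox fox fox   [S ::= finds fox fox]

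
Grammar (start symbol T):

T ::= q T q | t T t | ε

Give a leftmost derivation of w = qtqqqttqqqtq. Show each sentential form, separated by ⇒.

T ⇒ qTq ⇒ qtTtq ⇒ qtqTqtq ⇒ qtqqTqqtq ⇒ qtqqqTqqqtq ⇒ qtqqqtTtqqqtq ⇒ qtqqqttqqqtq

T ⇒ qTq   [T ::= q T q]
qTq ⇒ qtTtq   [T ::= t T t]
qtTtq ⇒ qtqTqtq   [T ::= q T q]
qtqTqtq ⇒ qtqqTqqtq   [T ::= q T q]
qtqqTqqtq ⇒ qtqqqTqqqtq   [T ::= q T q]
qtqqqTqqqtq ⇒ qtqqqtTtqqqtq   [T ::= t T t]
qtqqqtTtqqqtq ⇒ qtqqqttqqqtq   [T ::= ε]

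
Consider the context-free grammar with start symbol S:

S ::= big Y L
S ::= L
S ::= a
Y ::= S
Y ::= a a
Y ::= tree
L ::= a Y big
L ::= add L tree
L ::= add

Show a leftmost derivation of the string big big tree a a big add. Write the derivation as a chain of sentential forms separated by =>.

S => big Y L   [S ::= big Y L]
big Y L => big S L   [Y ::= S]
big S L => big big Y L L   [S ::= big Y L]
big big Y L L => big big tree L L   [Y ::= tree]
big big tree L L => big big tree a Y big L   [L ::= a Y big]
big big tree a Y big L => big big tree a S big L   [Y ::= S]
big big tree a S big L => big big tree a a big L   [S ::= a]
big big tree a a big L => big big tree a a big add   [L ::= add]

S => big Y L => big S L => big big Y L L => big big tree L L => big big tree a Y big L => big big tree a S big L => big big tree a a big L => big big tree a a big add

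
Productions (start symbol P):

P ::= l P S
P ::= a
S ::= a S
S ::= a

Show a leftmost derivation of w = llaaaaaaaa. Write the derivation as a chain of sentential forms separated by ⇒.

P ⇒ lPS ⇒ llPSS ⇒ llaSS ⇒ llaaSS ⇒ llaaaSS ⇒ llaaaaSS ⇒ llaaaaaSS ⇒ llaaaaaaSS ⇒ llaaaaaaaS ⇒ llaaaaaaaa

P ⇒ lPS   [P ::= l P S]
lPS ⇒ llPSS   [P ::= l P S]
llPSS ⇒ llaSS   [P ::= a]
llaSS ⇒ llaaSS   [S ::= a S]
llaaSS ⇒ llaaaSS   [S ::= a S]
llaaaSS ⇒ llaaaaSS   [S ::= a S]
llaaaaSS ⇒ llaaaaaSS   [S ::= a S]
llaaaaaSS ⇒ llaaaaaaSS   [S ::= a S]
llaaaaaaSS ⇒ llaaaaaaaS   [S ::= a]
llaaaaaaaS ⇒ llaaaaaaaa   [S ::= a]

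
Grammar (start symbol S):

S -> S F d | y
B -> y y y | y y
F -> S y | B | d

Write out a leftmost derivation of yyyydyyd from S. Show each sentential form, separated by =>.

S => SFd => SFdFd => yFdFd => yBdFd => yyyydFd => yyyydBd => yyyydyyd

S => SFd   [S -> S F d]
SFd => SFdFd   [S -> S F d]
SFdFd => yFdFd   [S -> y]
yFdFd => yBdFd   [F -> B]
yBdFd => yyyydFd   [B -> y y y]
yyyydFd => yyyydBd   [F -> B]
yyyydBd => yyyydyyd   [B -> y y]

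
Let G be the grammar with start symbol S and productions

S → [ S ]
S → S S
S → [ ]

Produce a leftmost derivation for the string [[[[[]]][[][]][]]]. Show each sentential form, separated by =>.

S => [S]   [S → [ S ]]
[S] => [[S]]   [S → [ S ]]
[[S]] => [[SS]]   [S → S S]
[[SS]] => [[SSS]]   [S → S S]
[[SSS]] => [[[S]SS]]   [S → [ S ]]
[[[S]SS]] => [[[[S]]SS]]   [S → [ S ]]
[[[[S]]SS]] => [[[[[]]]SS]]   [S → [ ]]
[[[[[]]]SS]] => [[[[[]]][S]S]]   [S → [ S ]]
[[[[[]]][S]S]] => [[[[[]]][SS]S]]   [S → S S]
[[[[[]]][SS]S]] => [[[[[]]][[]S]S]]   [S → [ ]]
[[[[[]]][[]S]S]] => [[[[[]]][[][]]S]]   [S → [ ]]
[[[[[]]][[][]]S]] => [[[[[]]][[][]][]]]   [S → [ ]]

S => [S] => [[S]] => [[SS]] => [[SSS]] => [[[S]SS]] => [[[[S]]SS]] => [[[[[]]]SS]] => [[[[[]]][S]S]] => [[[[[]]][SS]S]] => [[[[[]]][[]S]S]] => [[[[[]]][[][]]S]] => [[[[[]]][[][]][]]]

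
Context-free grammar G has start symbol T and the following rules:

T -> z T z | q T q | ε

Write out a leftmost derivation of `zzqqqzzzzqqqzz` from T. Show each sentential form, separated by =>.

T => zTz   [T -> z T z]
zTz => zzTzz   [T -> z T z]
zzTzz => zzqTqzz   [T -> q T q]
zzqTqzz => zzqqTqqzz   [T -> q T q]
zzqqTqqzz => zzqqqTqqqzz   [T -> q T q]
zzqqqTqqqzz => zzqqqzTzqqqzz   [T -> z T z]
zzqqqzTzqqqzz => zzqqqzzTzzqqqzz   [T -> z T z]
zzqqqzzTzzqqqzz => zzqqqzzzzqqqzz   [T -> ε]

T=>zTz=>zzTzz=>zzqTqzz=>zzqqTqqzz=>zzqqqTqqqzz=>zzqqqzTzqqqzz=>zzqqqzzTzzqqqzz=>zzqqqzzzzqqqzz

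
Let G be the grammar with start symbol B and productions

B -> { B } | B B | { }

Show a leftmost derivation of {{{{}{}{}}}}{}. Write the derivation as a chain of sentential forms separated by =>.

B => BB   [B -> B B]
BB => {B}B   [B -> { B }]
{B}B => {{B}}B   [B -> { B }]
{{B}}B => {{{B}}}B   [B -> { B }]
{{{B}}}B => {{{BB}}}B   [B -> B B]
{{{BB}}}B => {{{{}B}}}B   [B -> { }]
{{{{}B}}}B => {{{{}BB}}}B   [B -> B B]
{{{{}BB}}}B => {{{{}{}B}}}B   [B -> { }]
{{{{}{}B}}}B => {{{{}{}{}}}}B   [B -> { }]
{{{{}{}{}}}}B => {{{{}{}{}}}}{}   [B -> { }]

B=>BB=>{B}B=>{{B}}B=>{{{B}}}B=>{{{BB}}}B=>{{{{}B}}}B=>{{{{}BB}}}B=>{{{{}{}B}}}B=>{{{{}{}{}}}}B=>{{{{}{}{}}}}{}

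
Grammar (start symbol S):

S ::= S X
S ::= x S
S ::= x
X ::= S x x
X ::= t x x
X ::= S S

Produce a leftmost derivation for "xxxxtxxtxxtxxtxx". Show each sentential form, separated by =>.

S => SX   [S ::= S X]
SX => SXX   [S ::= S X]
SXX => SXXX   [S ::= S X]
SXXX => xSXXX   [S ::= x S]
xSXXX => xxSXXX   [S ::= x S]
xxSXXX => xxSXXXX   [S ::= S X]
xxSXXXX => xxxSXXXX   [S ::= x S]
xxxSXXXX => xxxxXXXX   [S ::= x]
xxxxXXXX => xxxxtxxXXX   [X ::= t x x]
xxxxtxxXXX => xxxxtxxtxxXX   [X ::= t x x]
xxxxtxxtxxXX => xxxxtxxtxxtxxX   [X ::= t x x]
xxxxtxxtxxtxxX => xxxxtxxtxxtxxtxx   [X ::= t x x]

S => SX => SXX => SXXX => xSXXX => xxSXXX => xxSXXXX => xxxSXXXX => xxxxXXXX => xxxxtxxXXX => xxxxtxxtxxXX => xxxxtxxtxxtxxX => xxxxtxxtxxtxxtxx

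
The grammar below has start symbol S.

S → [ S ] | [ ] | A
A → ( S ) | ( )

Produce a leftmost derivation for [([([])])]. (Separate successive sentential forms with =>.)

S=>[S]=>[A]=>[(S)]=>[([S])]=>[([A])]=>[([(S)])]=>[([([])])]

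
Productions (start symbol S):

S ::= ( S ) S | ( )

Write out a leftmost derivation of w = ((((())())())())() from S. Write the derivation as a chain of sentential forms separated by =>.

S => (S)S => ((S)S)S => (((S)S)S)S => ((((S)S)S)S)S => ((((())S)S)S)S => ((((())())S)S)S => ((((())())())S)S => ((((())())())())S => ((((())())())())()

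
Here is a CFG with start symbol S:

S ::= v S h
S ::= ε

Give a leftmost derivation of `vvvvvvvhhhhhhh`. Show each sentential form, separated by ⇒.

S ⇒ vSh   [S ::= v S h]
vSh ⇒ vvShh   [S ::= v S h]
vvShh ⇒ vvvShhh   [S ::= v S h]
vvvShhh ⇒ vvvvShhhh   [S ::= v S h]
vvvvShhhh ⇒ vvvvvShhhhh   [S ::= v S h]
vvvvvShhhhh ⇒ vvvvvvShhhhhh   [S ::= v S h]
vvvvvvShhhhhh ⇒ vvvvvvvShhhhhhh   [S ::= v S h]
vvvvvvvShhhhhhh ⇒ vvvvvvvhhhhhhh   [S ::= ε]

S ⇒ vSh ⇒ vvShh ⇒ vvvShhh ⇒ vvvvShhhh ⇒ vvvvvShhhhh ⇒ vvvvvvShhhhhh ⇒ vvvvvvvShhhhhhh ⇒ vvvvvvvhhhhhhh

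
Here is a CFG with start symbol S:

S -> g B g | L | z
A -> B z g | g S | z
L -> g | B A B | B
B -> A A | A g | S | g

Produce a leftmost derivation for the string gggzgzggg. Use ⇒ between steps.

S ⇒ gBg ⇒ gAgg ⇒ ggSgg ⇒ ggLgg ⇒ ggBABgg ⇒ ggAgABgg ⇒ gggSgABgg ⇒ gggzgABgg ⇒ gggzgzBgg ⇒ gggzgzggg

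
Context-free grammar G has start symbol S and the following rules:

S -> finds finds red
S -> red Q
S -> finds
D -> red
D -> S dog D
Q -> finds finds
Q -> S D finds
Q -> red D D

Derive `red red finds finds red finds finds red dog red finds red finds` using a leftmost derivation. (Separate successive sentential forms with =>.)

S => red Q => red S D finds => red red Q D finds => red red S D finds D finds => red red finds finds red D finds D finds => red red finds finds red S dog D finds D finds => red red finds finds red finds finds red dog D finds D finds => red red finds finds red finds finds red dog red finds D finds => red red finds finds red finds finds red dog red finds red finds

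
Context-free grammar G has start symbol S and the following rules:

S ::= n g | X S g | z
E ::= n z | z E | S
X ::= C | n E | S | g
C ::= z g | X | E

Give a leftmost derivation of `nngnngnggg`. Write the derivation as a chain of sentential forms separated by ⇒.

S ⇒ XSg   [S ::= X S g]
XSg ⇒ nESg   [X ::= n E]
nESg ⇒ nSSg   [E ::= S]
nSSg ⇒ nngSg   [S ::= n g]
nngSg ⇒ nngXSgg   [S ::= X S g]
nngXSgg ⇒ nngnESgg   [X ::= n E]
nngnESgg ⇒ nngnSSgg   [E ::= S]
nngnSSgg ⇒ nngnngSgg   [S ::= n g]
nngnngSgg ⇒ nngnngnggg   [S ::= n g]

S ⇒ XSg ⇒ nESg ⇒ nSSg ⇒ nngSg ⇒ nngXSgg ⇒ nngnESgg ⇒ nngnSSgg ⇒ nngnngSgg ⇒ nngnngnggg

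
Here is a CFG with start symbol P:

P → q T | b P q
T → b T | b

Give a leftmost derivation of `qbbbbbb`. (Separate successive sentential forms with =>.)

P => qT   [P → q T]
qT => qbT   [T → b T]
qbT => qbbT   [T → b T]
qbbT => qbbbT   [T → b T]
qbbbT => qbbbbT   [T → b T]
qbbbbT => qbbbbbT   [T → b T]
qbbbbbT => qbbbbbb   [T → b]

P => qT => qbT => qbbT => qbbbT => qbbbbT => qbbbbbT => qbbbbbb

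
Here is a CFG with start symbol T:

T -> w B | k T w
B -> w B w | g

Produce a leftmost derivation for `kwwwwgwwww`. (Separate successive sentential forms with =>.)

T => kTw   [T -> k T w]
kTw => kwBw   [T -> w B]
kwBw => kwwBww   [B -> w B w]
kwwBww => kwwwBwww   [B -> w B w]
kwwwBwww => kwwwwBwwww   [B -> w B w]
kwwwwBwwww => kwwwwgwwww   [B -> g]

T=>kTw=>kwBw=>kwwBww=>kwwwBwww=>kwwwwBwwww=>kwwwwgwwww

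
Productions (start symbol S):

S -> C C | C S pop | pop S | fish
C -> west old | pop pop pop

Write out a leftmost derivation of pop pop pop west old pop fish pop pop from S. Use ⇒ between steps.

S ⇒ C S pop ⇒ pop pop pop S pop ⇒ pop pop pop C S pop pop ⇒ pop pop pop west old S pop pop ⇒ pop pop pop west old pop S pop pop ⇒ pop pop pop west old pop fish pop pop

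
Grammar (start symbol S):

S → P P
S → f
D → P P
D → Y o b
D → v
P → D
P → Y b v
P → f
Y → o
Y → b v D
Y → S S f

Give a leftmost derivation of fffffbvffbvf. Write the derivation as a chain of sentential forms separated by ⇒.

S ⇒ PP   [S → P P]
PP ⇒ YbvP   [P → Y b v]
YbvP ⇒ SSfbvP   [Y → S S f]
SSfbvP ⇒ PPSfbvP   [S → P P]
PPSfbvP ⇒ DPSfbvP   [P → D]
DPSfbvP ⇒ PPPSfbvP   [D → P P]
PPPSfbvP ⇒ fPPSfbvP   [P → f]
fPPSfbvP ⇒ ffPSfbvP   [P → f]
ffPSfbvP ⇒ ffYbvSfbvP   [P → Y b v]
ffYbvSfbvP ⇒ ffSSfbvSfbvP   [Y → S S f]
ffSSfbvSfbvP ⇒ fffSfbvSfbvP   [S → f]
fffSfbvSfbvP ⇒ fffffbvSfbvP   [S → f]
fffffbvSfbvP ⇒ fffffbvffbvP   [S → f]
fffffbvffbvP ⇒ fffffbvffbvf   [P → f]

S⇒PP⇒YbvP⇒SSfbvP⇒PPSfbvP⇒DPSfbvP⇒PPPSfbvP⇒fPPSfbvP⇒ffPSfbvP⇒ffYbvSfbvP⇒ffSSfbvSfbvP⇒fffSfbvSfbvP⇒fffffbvSfbvP⇒fffffbvffbvP⇒fffffbvffbvf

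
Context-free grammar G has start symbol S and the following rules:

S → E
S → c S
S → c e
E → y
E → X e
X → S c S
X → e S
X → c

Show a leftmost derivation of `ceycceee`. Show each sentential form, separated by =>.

S => cS => cE => cXe => ceSe => ceEe => ceXee => ceScSee => ceEcSee => ceycSee => ceycceee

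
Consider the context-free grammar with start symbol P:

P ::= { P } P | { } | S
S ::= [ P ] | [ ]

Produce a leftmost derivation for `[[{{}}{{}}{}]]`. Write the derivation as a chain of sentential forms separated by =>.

P => S   [P ::= S]
S => [P]   [S ::= [ P ]]
[P] => [S]   [P ::= S]
[S] => [[P]]   [S ::= [ P ]]
[[P]] => [[{P}P]]   [P ::= { P } P]
[[{P}P]] => [[{{}}P]]   [P ::= { }]
[[{{}}P]] => [[{{}}{P}P]]   [P ::= { P } P]
[[{{}}{P}P]] => [[{{}}{{}}P]]   [P ::= { }]
[[{{}}{{}}P]] => [[{{}}{{}}{}]]   [P ::= { }]

P=>S=>[P]=>[S]=>[[P]]=>[[{P}P]]=>[[{{}}P]]=>[[{{}}{P}P]]=>[[{{}}{{}}P]]=>[[{{}}{{}}{}]]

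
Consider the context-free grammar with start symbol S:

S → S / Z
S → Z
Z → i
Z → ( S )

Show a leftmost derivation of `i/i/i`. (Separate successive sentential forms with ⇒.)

S ⇒ S/Z ⇒ S/Z/Z ⇒ Z/Z/Z ⇒ i/Z/Z ⇒ i/i/Z ⇒ i/i/i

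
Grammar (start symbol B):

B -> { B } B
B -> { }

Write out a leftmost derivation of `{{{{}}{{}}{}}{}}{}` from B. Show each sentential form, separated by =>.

B => {B}B => {{B}B}B => {{{B}B}B}B => {{{{}}B}B}B => {{{{}}{B}B}B}B => {{{{}}{{}}B}B}B => {{{{}}{{}}{}}B}B => {{{{}}{{}}{}}{}}B => {{{{}}{{}}{}}{}}{}

B => {B}B   [B -> { B } B]
{B}B => {{B}B}B   [B -> { B } B]
{{B}B}B => {{{B}B}B}B   [B -> { B } B]
{{{B}B}B}B => {{{{}}B}B}B   [B -> { }]
{{{{}}B}B}B => {{{{}}{B}B}B}B   [B -> { B } B]
{{{{}}{B}B}B}B => {{{{}}{{}}B}B}B   [B -> { }]
{{{{}}{{}}B}B}B => {{{{}}{{}}{}}B}B   [B -> { }]
{{{{}}{{}}{}}B}B => {{{{}}{{}}{}}{}}B   [B -> { }]
{{{{}}{{}}{}}{}}B => {{{{}}{{}}{}}{}}{}   [B -> { }]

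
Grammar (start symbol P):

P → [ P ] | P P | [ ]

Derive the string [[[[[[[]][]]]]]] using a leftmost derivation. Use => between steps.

P => [P] => [[P]] => [[[P]]] => [[[[P]]]] => [[[[[P]]]]] => [[[[[PP]]]]] => [[[[[[P]P]]]]] => [[[[[[[]]P]]]]] => [[[[[[[]][]]]]]]

P => [P]   [P → [ P ]]
[P] => [[P]]   [P → [ P ]]
[[P]] => [[[P]]]   [P → [ P ]]
[[[P]]] => [[[[P]]]]   [P → [ P ]]
[[[[P]]]] => [[[[[P]]]]]   [P → [ P ]]
[[[[[P]]]]] => [[[[[PP]]]]]   [P → P P]
[[[[[PP]]]]] => [[[[[[P]P]]]]]   [P → [ P ]]
[[[[[[P]P]]]]] => [[[[[[[]]P]]]]]   [P → [ ]]
[[[[[[[]]P]]]]] => [[[[[[[]][]]]]]]   [P → [ ]]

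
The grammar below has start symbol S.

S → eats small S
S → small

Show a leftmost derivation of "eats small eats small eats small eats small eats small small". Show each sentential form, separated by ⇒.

S ⇒ eats small S   [S → eats small S]
eats small S ⇒ eats small eats small S   [S → eats small S]
eats small eats small S ⇒ eats small eats small eats small S   [S → eats small S]
eats small eats small eats small S ⇒ eats small eats small eats small eats small S   [S → eats small S]
eats small eats small eats small eats small S ⇒ eats small eats small eats small eats small eats small S   [S → eats small S]
eats small eats small eats small eats small eats small S ⇒ eats small eats small eats small eats small eats small small   [S → small]

S ⇒ eats small S ⇒ eats small eats small S ⇒ eats small eats small eats small S ⇒ eats small eats small eats small eats small S ⇒ eats small eats small eats small eats small eats small S ⇒ eats small eats small eats small eats small eats small small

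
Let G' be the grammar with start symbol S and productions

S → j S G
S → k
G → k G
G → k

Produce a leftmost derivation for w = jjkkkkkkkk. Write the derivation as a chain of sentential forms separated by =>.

S => jSG   [S → j S G]
jSG => jjSGG   [S → j S G]
jjSGG => jjkGG   [S → k]
jjkGG => jjkkGG   [G → k G]
jjkkGG => jjkkkGG   [G → k G]
jjkkkGG => jjkkkkGG   [G → k G]
jjkkkkGG => jjkkkkkGG   [G → k G]
jjkkkkkGG => jjkkkkkkG   [G → k]
jjkkkkkkG => jjkkkkkkkG   [G → k G]
jjkkkkkkkG => jjkkkkkkkk   [G → k]

S => jSG => jjSGG => jjkGG => jjkkGG => jjkkkGG => jjkkkkGG => jjkkkkkGG => jjkkkkkkG => jjkkkkkkkG => jjkkkkkkkk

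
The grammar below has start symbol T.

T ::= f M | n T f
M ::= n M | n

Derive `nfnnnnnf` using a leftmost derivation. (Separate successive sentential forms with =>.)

T => nTf   [T ::= n T f]
nTf => nfMf   [T ::= f M]
nfMf => nfnMf   [M ::= n M]
nfnMf => nfnnMf   [M ::= n M]
nfnnMf => nfnnnMf   [M ::= n M]
nfnnnMf => nfnnnnMf   [M ::= n M]
nfnnnnMf => nfnnnnnf   [M ::= n]

T=>nTf=>nfMf=>nfnMf=>nfnnMf=>nfnnnMf=>nfnnnnMf=>nfnnnnnf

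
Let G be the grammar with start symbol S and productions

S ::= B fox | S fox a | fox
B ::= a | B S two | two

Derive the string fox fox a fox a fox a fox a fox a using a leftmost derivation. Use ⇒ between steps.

S ⇒ S fox a   [S ::= S fox a]
S fox a ⇒ S fox a fox a   [S ::= S fox a]
S fox a fox a ⇒ S fox a fox a fox a   [S ::= S fox a]
S fox a fox a fox a ⇒ S fox a fox a fox a fox a   [S ::= S fox a]
S fox a fox a fox a fox a ⇒ S fox a fox a fox a fox a fox a   [S ::= S fox a]
S fox a fox a fox a fox a fox a ⇒ fox fox a fox a fox a fox a fox a   [S ::= fox]

S ⇒ S fox a ⇒ S fox a fox a ⇒ S fox a fox a fox a ⇒ S fox a fox a fox a fox a ⇒ S fox a fox a fox a fox a fox a ⇒ fox fox a fox a fox a fox a fox a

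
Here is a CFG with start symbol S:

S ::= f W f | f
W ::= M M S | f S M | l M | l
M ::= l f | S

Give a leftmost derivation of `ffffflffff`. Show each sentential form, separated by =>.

S=>fWf=>ffSMf=>fffWfMf=>ffffSMfMf=>fffffMfMf=>ffffflffMf=>ffffflffSf=>ffffflffff

S => fWf   [S ::= f W f]
fWf => ffSMf   [W ::= f S M]
ffSMf => fffWfMf   [S ::= f W f]
fffWfMf => ffffSMfMf   [W ::= f S M]
ffffSMfMf => fffffMfMf   [S ::= f]
fffffMfMf => ffffflffMf   [M ::= l f]
ffffflffMf => ffffflffSf   [M ::= S]
ffffflffSf => ffffflffff   [S ::= f]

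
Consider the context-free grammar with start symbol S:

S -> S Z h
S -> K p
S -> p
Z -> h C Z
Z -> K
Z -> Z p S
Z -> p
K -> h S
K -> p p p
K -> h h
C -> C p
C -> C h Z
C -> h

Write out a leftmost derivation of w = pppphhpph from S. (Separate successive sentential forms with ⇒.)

S ⇒ SZh ⇒ KpZh ⇒ ppppZh ⇒ ppppZpSh ⇒ ppppKpSh ⇒ pppphhpSh ⇒ pppphhpph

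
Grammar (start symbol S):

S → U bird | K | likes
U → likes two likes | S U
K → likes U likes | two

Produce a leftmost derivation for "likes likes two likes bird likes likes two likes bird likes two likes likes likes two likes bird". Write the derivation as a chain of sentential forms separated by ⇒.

S ⇒ U bird   [S → U bird]
U bird ⇒ S U bird   [U → S U]
S U bird ⇒ K U bird   [S → K]
K U bird ⇒ likes U likes U bird   [K → likes U likes]
likes U likes U bird ⇒ likes S U likes U bird   [U → S U]
likes S U likes U bird ⇒ likes U bird U likes U bird   [S → U bird]
likes U bird U likes U bird ⇒ likes S U bird U likes U bird   [U → S U]
likes S U bird U likes U bird ⇒ likes U bird U bird U likes U bird   [S → U bird]
likes U bird U bird U likes U bird ⇒ likes likes two likes bird U bird U likes U bird   [U → likes two likes]
likes likes two likes bird U bird U likes U bird ⇒ likes likes two likes bird S U bird U likes U bird   [U → S U]
likes likes two likes bird S U bird U likes U bird ⇒ likes likes two likes bird likes U bird U likes U bird   [S → likes]
likes likes two likes bird likes U bird U likes U bird ⇒ likes likes two likes bird likes likes two likes bird U likes U bird   [U → likes two likes]
likes likes two likes bird likes likes two likes bird U likes U bird ⇒ likes likes two likes bird likes likes two likes bird likes two likes likes U bird   [U → likes two likes]
likes likes two likes bird likes likes two likes bird likes two likes likes U bird ⇒ likes likes two likes bird likes likes two likes bird likes two likes likes likes two likes bird   [U → likes two likes]

S ⇒ U bird ⇒ S U bird ⇒ K U bird ⇒ likes U likes U bird ⇒ likes S U likes U bird ⇒ likes U bird U likes U bird ⇒ likes S U bird U likes U bird ⇒ likes U bird U bird U likes U bird ⇒ likes likes two likes bird U bird U likes U bird ⇒ likes likes two likes bird S U bird U likes U bird ⇒ likes likes two likes bird likes U bird U likes U bird ⇒ likes likes two likes bird likes likes two likes bird U likes U bird ⇒ likes likes two likes bird likes likes two likes bird likes two likes likes U bird ⇒ likes likes two likes bird likes likes two likes bird likes two likes likes likes two likes bird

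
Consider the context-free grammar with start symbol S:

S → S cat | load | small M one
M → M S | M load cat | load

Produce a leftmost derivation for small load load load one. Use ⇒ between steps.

S ⇒ small M one   [S → small M one]
small M one ⇒ small M S one   [M → M S]
small M S one ⇒ small M S S one   [M → M S]
small M S S one ⇒ small load S S one   [M → load]
small load S S one ⇒ small load load S one   [S → load]
small load load S one ⇒ small load load load one   [S → load]

S ⇒ small M one ⇒ small M S one ⇒ small M S S one ⇒ small load S S one ⇒ small load load S one ⇒ small load load load one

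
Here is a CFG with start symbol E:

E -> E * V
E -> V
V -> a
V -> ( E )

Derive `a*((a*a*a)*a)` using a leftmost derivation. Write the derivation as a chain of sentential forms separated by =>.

E => E*V => V*V => a*V => a*(E) => a*(E*V) => a*(V*V) => a*((E)*V) => a*((E*V)*V) => a*((E*V*V)*V) => a*((V*V*V)*V) => a*((a*V*V)*V) => a*((a*a*V)*V) => a*((a*a*a)*V) => a*((a*a*a)*a)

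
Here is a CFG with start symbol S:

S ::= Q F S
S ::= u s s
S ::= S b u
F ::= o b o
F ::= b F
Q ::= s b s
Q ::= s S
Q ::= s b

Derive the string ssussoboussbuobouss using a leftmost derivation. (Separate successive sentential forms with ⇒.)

S ⇒ QFS   [S ::= Q F S]
QFS ⇒ sSFS   [Q ::= s S]
sSFS ⇒ sSbuFS   [S ::= S b u]
sSbuFS ⇒ sQFSbuFS   [S ::= Q F S]
sQFSbuFS ⇒ ssSFSbuFS   [Q ::= s S]
ssSFSbuFS ⇒ ssussFSbuFS   [S ::= u s s]
ssussFSbuFS ⇒ ssussoboSbuFS   [F ::= o b o]
ssussoboSbuFS ⇒ ssussoboussbuFS   [S ::= u s s]
ssussoboussbuFS ⇒ ssussoboussbuoboS   [F ::= o b o]
ssussoboussbuoboS ⇒ ssussoboussbuobouss   [S ::= u s s]

S ⇒ QFS ⇒ sSFS ⇒ sSbuFS ⇒ sQFSbuFS ⇒ ssSFSbuFS ⇒ ssussFSbuFS ⇒ ssussoboSbuFS ⇒ ssussoboussbuFS ⇒ ssussoboussbuoboS ⇒ ssussoboussbuobouss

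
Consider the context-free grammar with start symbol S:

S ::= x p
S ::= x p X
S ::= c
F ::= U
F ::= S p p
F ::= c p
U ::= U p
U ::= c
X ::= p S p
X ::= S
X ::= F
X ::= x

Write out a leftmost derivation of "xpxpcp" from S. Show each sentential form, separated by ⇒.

S⇒xpX⇒xpS⇒xpxpX⇒xpxpF⇒xpxpU⇒xpxpUp⇒xpxpcp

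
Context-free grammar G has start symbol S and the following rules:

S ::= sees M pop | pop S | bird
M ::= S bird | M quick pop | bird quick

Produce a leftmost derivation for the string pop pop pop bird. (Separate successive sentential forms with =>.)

S => pop S => pop pop S => pop pop pop S => pop pop pop bird

S => pop S   [S ::= pop S]
pop S => pop pop S   [S ::= pop S]
pop pop S => pop pop pop S   [S ::= pop S]
pop pop pop S => pop pop pop bird   [S ::= bird]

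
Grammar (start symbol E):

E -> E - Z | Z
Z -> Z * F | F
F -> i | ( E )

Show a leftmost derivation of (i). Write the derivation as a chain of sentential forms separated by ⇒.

E ⇒ Z   [E -> Z]
Z ⇒ F   [Z -> F]
F ⇒ (E)   [F -> ( E )]
(E) ⇒ (Z)   [E -> Z]
(Z) ⇒ (F)   [Z -> F]
(F) ⇒ (i)   [F -> i]

E ⇒ Z ⇒ F ⇒ (E) ⇒ (Z) ⇒ (F) ⇒ (i)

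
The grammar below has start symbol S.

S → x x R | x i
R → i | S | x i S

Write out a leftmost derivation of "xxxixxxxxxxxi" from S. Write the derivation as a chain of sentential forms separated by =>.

S => xxR   [S → x x R]
xxR => xxxiS   [R → x i S]
xxxiS => xxxixxR   [S → x x R]
xxxixxR => xxxixxS   [R → S]
xxxixxS => xxxixxxxR   [S → x x R]
xxxixxxxR => xxxixxxxS   [R → S]
xxxixxxxS => xxxixxxxxxR   [S → x x R]
xxxixxxxxxR => xxxixxxxxxS   [R → S]
xxxixxxxxxS => xxxixxxxxxxxR   [S → x x R]
xxxixxxxxxxxR => xxxixxxxxxxxi   [R → i]

S => xxR => xxxiS => xxxixxR => xxxixxS => xxxixxxxR => xxxixxxxS => xxxixxxxxxR => xxxixxxxxxS => xxxixxxxxxxxR => xxxixxxxxxxxi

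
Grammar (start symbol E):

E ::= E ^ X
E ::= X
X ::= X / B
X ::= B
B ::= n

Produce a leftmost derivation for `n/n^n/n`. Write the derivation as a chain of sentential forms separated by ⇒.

E ⇒ E^X   [E ::= E ^ X]
E^X ⇒ X^X   [E ::= X]
X^X ⇒ X/B^X   [X ::= X / B]
X/B^X ⇒ B/B^X   [X ::= B]
B/B^X ⇒ n/B^X   [B ::= n]
n/B^X ⇒ n/n^X   [B ::= n]
n/n^X ⇒ n/n^X/B   [X ::= X / B]
n/n^X/B ⇒ n/n^B/B   [X ::= B]
n/n^B/B ⇒ n/n^n/B   [B ::= n]
n/n^n/B ⇒ n/n^n/n   [B ::= n]

E ⇒ E^X ⇒ X^X ⇒ X/B^X ⇒ B/B^X ⇒ n/B^X ⇒ n/n^X ⇒ n/n^X/B ⇒ n/n^B/B ⇒ n/n^n/B ⇒ n/n^n/n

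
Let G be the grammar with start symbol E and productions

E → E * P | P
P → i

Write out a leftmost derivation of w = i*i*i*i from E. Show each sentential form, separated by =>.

E => E*P => E*P*P => E*P*P*P => P*P*P*P => i*P*P*P => i*i*P*P => i*i*i*P => i*i*i*i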